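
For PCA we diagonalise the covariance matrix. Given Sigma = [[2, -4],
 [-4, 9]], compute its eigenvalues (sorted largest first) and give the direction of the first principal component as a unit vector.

Step 1 — characteristic polynomial of 2×2 Sigma:
  det(Sigma - λI) = λ² - trace · λ + det = 0.
  trace = 2 + 9 = 11, det = 2·9 - (-4)² = 2.
Step 2 — discriminant:
  Δ = trace² - 4·det = 121 - 8 = 113.
Step 3 — eigenvalues:
  λ = (trace ± √Δ)/2 = (11 ± 10.6301)/2,
  λ_1 = 10.8151,  λ_2 = 0.1849.

Step 4 — unit eigenvector for λ_1: solve (Sigma - λ_1 I)v = 0. First row:
  (2 - 10.8151)·v_x + (-4)·v_y = 0, i.e. (-8.8151)·v_x + (-4)·v_y = 0,
  so v ∝ (b, λ_1 - a) = (-4, 8.8151); multiply by -1 so the first entry is positive: u = (4, -8.8151).
  ||u|| = √((4)² + (-8.8151)²) = √(93.7055) ≈ 9.6802,
  v_1 = u/||u|| ≈ (0.4132, -0.9106) (||v_1|| = 1).

λ_1 = 10.8151,  λ_2 = 0.1849;  v_1 ≈ (0.4132, -0.9106)


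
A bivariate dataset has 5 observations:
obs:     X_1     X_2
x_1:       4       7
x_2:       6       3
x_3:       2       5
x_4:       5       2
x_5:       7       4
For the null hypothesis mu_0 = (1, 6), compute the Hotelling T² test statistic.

Step 1 — sample mean vector:
  mean(X_1) = (4 + 6 + 2 + 5 + 7) / 5 = 24/5 = 4.8
  mean(X_2) = (7 + 3 + 5 + 2 + 4) / 5 = 21/5 = 4.2
  x̄ = (4.8, 4.2),  deviation x̄ - mu_0 = (4.8, 4.2) - (1, 6) = (3.8, -1.8).

Step 2 — sample covariance matrix, S[i,j] = (1/(n-1)) · Σ_k (x_{k,i} - mean_i) · (x_{k,j} - mean_j), divisor n-1 = 4:
  S[X_1,X_1] = ((-0.8)·(-0.8) + (1.2)·(1.2) + (-2.8)·(-2.8) + (0.2)·(0.2) + (2.2)·(2.2)) / 4 = 14.8/4 = 3.7
  S[X_1,X_2] = ((-0.8)·(2.8) + (1.2)·(-1.2) + (-2.8)·(0.8) + (0.2)·(-2.2) + (2.2)·(-0.2)) / 4 = -6.8/4 = -1.7
  S[X_2,X_2] = ((2.8)·(2.8) + (-1.2)·(-1.2) + (0.8)·(0.8) + (-2.2)·(-2.2) + (-0.2)·(-0.2)) / 4 = 14.8/4 = 3.7
  S = [[3.7, -1.7],
 [-1.7, 3.7]].

Step 3 — invert S. det(S) = 3.7·3.7 - (-1.7)² = 10.8.
  S^{-1} = (1/det) · [[d, -b], [-b, a]] = [[0.3426, 0.1574],
 [0.1574, 0.3426]].

Step 4 — quadratic form (x̄ - mu_0)^T · S^{-1} · (x̄ - mu_0):
  S^{-1} · (x̄ - mu_0) = (1.0185, -0.0185),
  (x̄ - mu_0)^T · [...] = (3.8)·(1.0185) + (-1.8)·(-0.0185) = 3.9037.

Step 5 — scale by n: T² = 5 · 3.9037 = 19.5185.

T² ≈ 19.5185


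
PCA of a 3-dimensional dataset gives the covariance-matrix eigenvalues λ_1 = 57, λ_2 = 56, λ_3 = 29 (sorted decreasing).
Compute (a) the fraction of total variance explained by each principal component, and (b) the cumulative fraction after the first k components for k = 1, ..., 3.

Step 1 — total variance = trace(Sigma) = Σ λ_i = 57 + 56 + 29 = 142.

Step 2 — fraction explained by component i = λ_i / Σ λ:
  PC1: 57/142 = 0.4014
  PC2: 56/142 = 0.3944
  PC3: 29/142 = 0.2042

Step 3 — cumulative fraction after k components = (λ_1 + ... + λ_k) / Σ λ:
  k = 1: 57/142 = 0.4014
  k = 2: (57 + 56)/142 = 113/142 = 0.7958
  k = 3: (57 + 56 + 29)/142 = 142/142 = 1

Summary (fraction, with percent):

explained: PC1 0.4014 (40.14%), PC2 0.3944 (39.44%), PC3 0.2042 (20.42%);  cumulative: 0.4014, 0.7958, 1


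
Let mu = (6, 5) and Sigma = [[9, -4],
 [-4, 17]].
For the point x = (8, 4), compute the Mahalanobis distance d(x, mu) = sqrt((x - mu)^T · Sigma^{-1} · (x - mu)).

Step 1 — centre the observation: (x - mu) = (2, -1).

Step 2 — invert Sigma. det(Sigma) = 9·17 - (-4)² = 137.
  Sigma^{-1} = (1/det) · [[d, -b], [-b, a]] = [[0.1241, 0.0292],
 [0.0292, 0.0657]].

Step 3 — form the quadratic (x - mu)^T · Sigma^{-1} · (x - mu):
  Sigma^{-1} · (x - mu) = (0.219, -0.0073).
  (x - mu)^T · [Sigma^{-1} · (x - mu)] = (2)·(0.219) + (-1)·(-0.0073) = 0.4453.

Step 4 — take square root: d = √(0.4453) ≈ 0.6673.

d(x, mu) = √(0.4453) ≈ 0.6673


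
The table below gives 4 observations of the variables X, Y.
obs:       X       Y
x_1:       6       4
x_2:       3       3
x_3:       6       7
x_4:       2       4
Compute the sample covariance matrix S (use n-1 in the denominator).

Step 1 — column means:
  mean(X) = (6 + 3 + 6 + 2) / 4 = 17/4 = 4.25
  mean(Y) = (4 + 3 + 7 + 4) / 4 = 18/4 = 4.5

Step 2 — sample covariance S[i,j] = (1/(n-1)) · Σ_k (x_{k,i} - mean_i) · (x_{k,j} - mean_j), with n-1 = 3.
  S[X,X] = ((1.75)·(1.75) + (-1.25)·(-1.25) + (1.75)·(1.75) + (-2.25)·(-2.25)) / 3 = 12.75/3 = 4.25
  S[X,Y] = ((1.75)·(-0.5) + (-1.25)·(-1.5) + (1.75)·(2.5) + (-2.25)·(-0.5)) / 3 = 6.5/3 = 2.1667
  S[Y,Y] = ((-0.5)·(-0.5) + (-1.5)·(-1.5) + (2.5)·(2.5) + (-0.5)·(-0.5)) / 3 = 9/3 = 3

S is symmetric (S[j,i] = S[i,j]). Assembling:

S = [[4.25, 2.1667],
 [2.1667, 3]]


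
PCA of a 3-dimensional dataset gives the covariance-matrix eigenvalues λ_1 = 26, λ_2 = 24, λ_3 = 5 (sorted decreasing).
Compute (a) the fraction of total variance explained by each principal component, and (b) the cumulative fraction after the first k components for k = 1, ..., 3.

Step 1 — total variance = trace(Sigma) = Σ λ_i = 26 + 24 + 5 = 55.

Step 2 — fraction explained by component i = λ_i / Σ λ:
  PC1: 26/55 = 0.4727
  PC2: 24/55 = 0.4364
  PC3: 5/55 = 0.0909

Step 3 — cumulative fraction after k components = (λ_1 + ... + λ_k) / Σ λ:
  k = 1: 26/55 = 0.4727
  k = 2: (26 + 24)/55 = 50/55 = 0.9091
  k = 3: (26 + 24 + 5)/55 = 55/55 = 1

Summary (fraction, with percent):

explained: PC1 0.4727 (47.27%), PC2 0.4364 (43.64%), PC3 0.0909 (9.09%);  cumulative: 0.4727, 0.9091, 1


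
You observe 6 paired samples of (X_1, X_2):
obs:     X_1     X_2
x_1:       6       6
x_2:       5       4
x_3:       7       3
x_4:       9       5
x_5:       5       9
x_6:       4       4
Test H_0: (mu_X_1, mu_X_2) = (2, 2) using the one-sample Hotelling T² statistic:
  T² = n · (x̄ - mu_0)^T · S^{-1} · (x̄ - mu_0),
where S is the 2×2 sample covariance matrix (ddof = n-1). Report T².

Step 1 — sample mean vector:
  mean(X_1) = (6 + 5 + 7 + 9 + 5 + 4) / 6 = 36/6 = 6
  mean(X_2) = (6 + 4 + 3 + 5 + 9 + 4) / 6 = 31/6 = 5.1667
  x̄ = (6, 5.1667),  deviation x̄ - mu_0 = (6, 5.1667) - (2, 2) = (4, 3.1667).

Step 2 — sample covariance matrix, S[i,j] = (1/(n-1)) · Σ_k (x_{k,i} - mean_i) · (x_{k,j} - mean_j), divisor n-1 = 5:
  S[X_1,X_1] = ((0)·(0) + (-1)·(-1) + (1)·(1) + (3)·(3) + (-1)·(-1) + (-2)·(-2)) / 5 = 16/5 = 3.2
  S[X_1,X_2] = ((0)·(0.8333) + (-1)·(-1.1667) + (1)·(-2.1667) + (3)·(-0.1667) + (-1)·(3.8333) + (-2)·(-1.1667)) / 5 = -3/5 = -0.6
  S[X_2,X_2] = ((0.8333)·(0.8333) + (-1.1667)·(-1.1667) + (-2.1667)·(-2.1667) + (-0.1667)·(-0.1667) + (3.8333)·(3.8333) + (-1.1667)·(-1.1667)) / 5 = 22.8333/5 = 4.5667
  S = [[3.2, -0.6],
 [-0.6, 4.5667]].

Step 3 — invert S. det(S) = 3.2·4.5667 - (-0.6)² = 14.2533.
  S^{-1} = (1/det) · [[d, -b], [-b, a]] = [[0.3204, 0.0421],
 [0.0421, 0.2245]].

Step 4 — quadratic form (x̄ - mu_0)^T · S^{-1} · (x̄ - mu_0):
  S^{-1} · (x̄ - mu_0) = (1.4149, 0.8793),
  (x̄ - mu_0)^T · [...] = (4)·(1.4149) + (3.1667)·(0.8793) = 8.444.

Step 5 — scale by n: T² = 6 · 8.444 = 50.6642.

T² ≈ 50.6642


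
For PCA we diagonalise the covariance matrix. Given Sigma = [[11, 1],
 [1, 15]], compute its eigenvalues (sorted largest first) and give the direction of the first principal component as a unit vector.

Step 1 — characteristic polynomial of 2×2 Sigma:
  det(Sigma - λI) = λ² - trace · λ + det = 0.
  trace = 11 + 15 = 26, det = 11·15 - (1)² = 164.
Step 2 — discriminant:
  Δ = trace² - 4·det = 676 - 656 = 20.
Step 3 — eigenvalues:
  λ = (trace ± √Δ)/2 = (26 ± 4.4721)/2,
  λ_1 = 15.2361,  λ_2 = 10.7639.

Step 4 — unit eigenvector for λ_1: solve (Sigma - λ_1 I)v = 0. First row:
  (11 - 15.2361)·v_x + (1)·v_y = 0, i.e. (-4.2361)·v_x + (1)·v_y = 0,
  so v ∝ (b, λ_1 - a) = (1, 4.2361) = u.
  ||u|| = √((1)² + (4.2361)²) = √(18.9443) ≈ 4.3525,
  v_1 = u/||u|| ≈ (0.2298, 0.9732) (||v_1|| = 1).

λ_1 = 15.2361,  λ_2 = 10.7639;  v_1 ≈ (0.2298, 0.9732)


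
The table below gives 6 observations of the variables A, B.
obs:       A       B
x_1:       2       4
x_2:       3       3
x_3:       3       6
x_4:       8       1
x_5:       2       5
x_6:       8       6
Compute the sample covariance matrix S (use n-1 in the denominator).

Step 1 — column means:
  mean(A) = (2 + 3 + 3 + 8 + 2 + 8) / 6 = 26/6 = 4.3333
  mean(B) = (4 + 3 + 6 + 1 + 5 + 6) / 6 = 25/6 = 4.1667

Step 2 — sample covariance S[i,j] = (1/(n-1)) · Σ_k (x_{k,i} - mean_i) · (x_{k,j} - mean_j), with n-1 = 5.
  S[A,A] = ((-2.3333)·(-2.3333) + (-1.3333)·(-1.3333) + (-1.3333)·(-1.3333) + (3.6667)·(3.6667) + (-2.3333)·(-2.3333) + (3.6667)·(3.6667)) / 5 = 41.3333/5 = 8.2667
  S[A,B] = ((-2.3333)·(-0.1667) + (-1.3333)·(-1.1667) + (-1.3333)·(1.8333) + (3.6667)·(-3.1667) + (-2.3333)·(0.8333) + (3.6667)·(1.8333)) / 5 = -7.3333/5 = -1.4667
  S[B,B] = ((-0.1667)·(-0.1667) + (-1.1667)·(-1.1667) + (1.8333)·(1.8333) + (-3.1667)·(-3.1667) + (0.8333)·(0.8333) + (1.8333)·(1.8333)) / 5 = 18.8333/5 = 3.7667

S is symmetric (S[j,i] = S[i,j]). Assembling:

S = [[8.2667, -1.4667],
 [-1.4667, 3.7667]]


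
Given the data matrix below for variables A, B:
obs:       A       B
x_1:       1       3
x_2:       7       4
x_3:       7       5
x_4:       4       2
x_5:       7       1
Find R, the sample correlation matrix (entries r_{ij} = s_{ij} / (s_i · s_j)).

Step 1 — column means:
  mean(A) = (1 + 7 + 7 + 4 + 7) / 5 = 26/5 = 5.2
  mean(B) = (3 + 4 + 5 + 2 + 1) / 5 = 15/5 = 3

Step 2 — sample variances and covariances s[i,j] = (1/(n-1)) · Σ_k (x_{k,i} - mean_i) · (x_{k,j} - mean_j), with n-1 = 4:
  s[A,A] = ((-4.2)·(-4.2) + (1.8)·(1.8) + (1.8)·(1.8) + (-1.2)·(-1.2) + (1.8)·(1.8)) / 4 = 28.8/4 = 7.2
  s[A,B] = ((-4.2)·(0) + (1.8)·(1) + (1.8)·(2) + (-1.2)·(-1) + (1.8)·(-2)) / 4 = 3/4 = 0.75
  s[B,B] = ((0)·(0) + (1)·(1) + (2)·(2) + (-1)·(-1) + (-2)·(-2)) / 4 = 10/4 = 2.5
  Sample standard deviations s_i = √(s[i,i]):
  s(A) = √(7.2) = 2.6833
  s(B) = √(2.5) = 1.5811

Step 3 — r_{ij} = s_{ij} / (s_i · s_j):
  r[A,A] = 1 (diagonal).
  r[A,B] = 0.75 / (2.6833 · 1.5811) = 0.75 / 4.2426 = 0.1768
  r[B,B] = 1 (diagonal).

R is symmetric with unit diagonal. Assembling:

R = [[1, 0.1768],
 [0.1768, 1]]


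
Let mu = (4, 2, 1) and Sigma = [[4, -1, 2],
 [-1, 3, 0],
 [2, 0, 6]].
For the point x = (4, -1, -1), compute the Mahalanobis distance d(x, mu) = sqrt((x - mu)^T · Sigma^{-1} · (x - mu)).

Step 1 — centre the observation: (x - mu) = (0, -3, -2).

Step 2 — invert Sigma (cofactor / det for 3×3, or solve directly):
  Sigma^{-1} = [[0.3333, 0.1111, -0.1111],
 [0.1111, 0.3704, -0.037],
 [-0.1111, -0.037, 0.2037]].

Step 3 — form the quadratic (x - mu)^T · Sigma^{-1} · (x - mu):
  Sigma^{-1} · (x - mu) = (-0.1111, -1.037, -0.2963).
  (x - mu)^T · [Sigma^{-1} · (x - mu)] = (0)·(-0.1111) + (-3)·(-1.037) + (-2)·(-0.2963) = 3.7037.

Step 4 — take square root: d = √(3.7037) ≈ 1.9245.

d(x, mu) = √(3.7037) ≈ 1.9245


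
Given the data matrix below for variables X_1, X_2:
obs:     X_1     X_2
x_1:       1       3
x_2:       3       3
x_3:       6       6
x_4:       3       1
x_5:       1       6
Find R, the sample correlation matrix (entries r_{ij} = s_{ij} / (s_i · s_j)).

Step 1 — column means:
  mean(X_1) = (1 + 3 + 6 + 3 + 1) / 5 = 14/5 = 2.8
  mean(X_2) = (3 + 3 + 6 + 1 + 6) / 5 = 19/5 = 3.8

Step 2 — sample variances and covariances s[i,j] = (1/(n-1)) · Σ_k (x_{k,i} - mean_i) · (x_{k,j} - mean_j), with n-1 = 4:
  s[X_1,X_1] = ((-1.8)·(-1.8) + (0.2)·(0.2) + (3.2)·(3.2) + (0.2)·(0.2) + (-1.8)·(-1.8)) / 4 = 16.8/4 = 4.2
  s[X_1,X_2] = ((-1.8)·(-0.8) + (0.2)·(-0.8) + (3.2)·(2.2) + (0.2)·(-2.8) + (-1.8)·(2.2)) / 4 = 3.8/4 = 0.95
  s[X_2,X_2] = ((-0.8)·(-0.8) + (-0.8)·(-0.8) + (2.2)·(2.2) + (-2.8)·(-2.8) + (2.2)·(2.2)) / 4 = 18.8/4 = 4.7
  Sample standard deviations s_i = √(s[i,i]):
  s(X_1) = √(4.2) = 2.0494
  s(X_2) = √(4.7) = 2.1679

Step 3 — r_{ij} = s_{ij} / (s_i · s_j):
  r[X_1,X_1] = 1 (diagonal).
  r[X_1,X_2] = 0.95 / (2.0494 · 2.1679) = 0.95 / 4.443 = 0.2138
  r[X_2,X_2] = 1 (diagonal).

R is symmetric with unit diagonal. Assembling:

R = [[1, 0.2138],
 [0.2138, 1]]


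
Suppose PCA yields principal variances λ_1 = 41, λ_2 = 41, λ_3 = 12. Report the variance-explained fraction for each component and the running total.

Step 1 — total variance = trace(Sigma) = Σ λ_i = 41 + 41 + 12 = 94.

Step 2 — fraction explained by component i = λ_i / Σ λ:
  PC1: 41/94 = 0.4362
  PC2: 41/94 = 0.4362
  PC3: 12/94 = 0.1277

Step 3 — cumulative fraction after k components = (λ_1 + ... + λ_k) / Σ λ:
  k = 1: 41/94 = 0.4362
  k = 2: (41 + 41)/94 = 82/94 = 0.8723
  k = 3: (41 + 41 + 12)/94 = 94/94 = 1

Summary (fraction, with percent):

explained: PC1 0.4362 (43.62%), PC2 0.4362 (43.62%), PC3 0.1277 (12.77%);  cumulative: 0.4362, 0.8723, 1


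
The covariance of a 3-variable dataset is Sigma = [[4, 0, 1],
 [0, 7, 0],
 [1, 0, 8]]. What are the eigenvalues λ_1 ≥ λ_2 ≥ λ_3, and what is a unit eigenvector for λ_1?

Step 1 — characteristic polynomial p(λ) = det(λI - Sigma) = λ³ - tr·λ² + c_1·λ - det, where tr = trace, c_1 = sum of the principal 2×2 minors, det = det(Sigma):
  tr = 4 + 7 + 8 = 19,
  c_1 = (4·7 - (0)²) + (4·8 - (1)²) + (7·8 - (0)²) = 28 + 31 + 56 = 115,
  det = 4·(7·8 - (0)²) - (0)·((0)·8 - (0)·(1)) + (1)·((0)·(0) - 7·(1)) = 4·(56) - (0)·(0) + (1)·(-7) = 217.
  So p(λ) = λ³ - 19λ² + 115λ - 217.
Step 2 — look for an integer root (rational root theorem: any rational root is an integer divisor of 217). Testing λ = 7:
  p(7) = 343 - 931 + 805 - 217 = 0  ✓
  Dividing out (λ - 7): p(λ) = (λ - 7)(λ² - 12λ + 31).
Step 3 — remaining eigenvalues from the quadratic λ² - 12λ + 31 = 0:
  Δ = 12² - 4·31 = 144 - 124 = 20,  λ = (12 ± √20)/2 = (12 ± 4.4721)/2 ≈ 8.2361 or 3.7639.
  Sorted: λ_1 = 8.2361,  λ_2 = 7,  λ_3 = 3.7639  (check: sum = 19 = tr ✓).

Step 4 — unit eigenvector for λ_1 ≈ 8.2361: v spans the null space of (Sigma - λ_1 I), whose rows are
  r_1 = (-4.2361, 0, 1),  r_2 = (0, -1.2361, 0),  r_3 = (1, 0, -0.2361).
  v is orthogonal to every row, so take v ∝ r_1 × r_2 = ((0)·(0) - (1)·(-1.2361), (1)·(0) - (-4.2361)·(0), (-4.2361)·(-1.2361) - (0)·(0)) ≈ (1.2361, 0, 5.2361).
  Let u = (1.2361, 0, 5.2361).
  ||u|| = √((1.2361)² + (0)² + (5.2361)²) = √(28.9443) ≈ 5.38,  v_1 = u/||u|| ≈ (0.2298, 0, 0.9732) (||v_1|| = 1).

λ_1 = 8.2361,  λ_2 = 7,  λ_3 = 3.7639;  v_1 ≈ (0.2298, 0, 0.9732)


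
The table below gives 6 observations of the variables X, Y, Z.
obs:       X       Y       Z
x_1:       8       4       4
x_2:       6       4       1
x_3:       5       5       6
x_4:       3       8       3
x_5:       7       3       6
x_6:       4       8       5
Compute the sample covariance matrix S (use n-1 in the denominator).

Step 1 — column means:
  mean(X) = (8 + 6 + 5 + 3 + 7 + 4) / 6 = 33/6 = 5.5
  mean(Y) = (4 + 4 + 5 + 8 + 3 + 8) / 6 = 32/6 = 5.3333
  mean(Z) = (4 + 1 + 6 + 3 + 6 + 5) / 6 = 25/6 = 4.1667

Step 2 — sample covariance S[i,j] = (1/(n-1)) · Σ_k (x_{k,i} - mean_i) · (x_{k,j} - mean_j), with n-1 = 5.
  S[X,X] = ((2.5)·(2.5) + (0.5)·(0.5) + (-0.5)·(-0.5) + (-2.5)·(-2.5) + (1.5)·(1.5) + (-1.5)·(-1.5)) / 5 = 17.5/5 = 3.5
  S[X,Y] = ((2.5)·(-1.3333) + (0.5)·(-1.3333) + (-0.5)·(-0.3333) + (-2.5)·(2.6667) + (1.5)·(-2.3333) + (-1.5)·(2.6667)) / 5 = -18/5 = -3.6
  S[X,Z] = ((2.5)·(-0.1667) + (0.5)·(-3.1667) + (-0.5)·(1.8333) + (-2.5)·(-1.1667) + (1.5)·(1.8333) + (-1.5)·(0.8333)) / 5 = 1.5/5 = 0.3
  S[Y,Y] = ((-1.3333)·(-1.3333) + (-1.3333)·(-1.3333) + (-0.3333)·(-0.3333) + (2.6667)·(2.6667) + (-2.3333)·(-2.3333) + (2.6667)·(2.6667)) / 5 = 23.3333/5 = 4.6667
  S[Y,Z] = ((-1.3333)·(-0.1667) + (-1.3333)·(-3.1667) + (-0.3333)·(1.8333) + (2.6667)·(-1.1667) + (-2.3333)·(1.8333) + (2.6667)·(0.8333)) / 5 = -1.3333/5 = -0.2667
  S[Z,Z] = ((-0.1667)·(-0.1667) + (-3.1667)·(-3.1667) + (1.8333)·(1.8333) + (-1.1667)·(-1.1667) + (1.8333)·(1.8333) + (0.8333)·(0.8333)) / 5 = 18.8333/5 = 3.7667

S is symmetric (S[j,i] = S[i,j]). Assembling:

S = [[3.5, -3.6, 0.3],
 [-3.6, 4.6667, -0.2667],
 [0.3, -0.2667, 3.7667]]


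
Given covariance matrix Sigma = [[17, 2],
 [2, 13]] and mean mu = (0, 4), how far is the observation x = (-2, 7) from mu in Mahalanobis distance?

Step 1 — centre the observation: (x - mu) = (-2, 3).

Step 2 — invert Sigma. det(Sigma) = 17·13 - (2)² = 217.
  Sigma^{-1} = (1/det) · [[d, -b], [-b, a]] = [[0.0599, -0.0092],
 [-0.0092, 0.0783]].

Step 3 — form the quadratic (x - mu)^T · Sigma^{-1} · (x - mu):
  Sigma^{-1} · (x - mu) = (-0.1475, 0.2535).
  (x - mu)^T · [Sigma^{-1} · (x - mu)] = (-2)·(-0.1475) + (3)·(0.2535) = 1.0553.

Step 4 — take square root: d = √(1.0553) ≈ 1.0273.

d(x, mu) = √(1.0553) ≈ 1.0273


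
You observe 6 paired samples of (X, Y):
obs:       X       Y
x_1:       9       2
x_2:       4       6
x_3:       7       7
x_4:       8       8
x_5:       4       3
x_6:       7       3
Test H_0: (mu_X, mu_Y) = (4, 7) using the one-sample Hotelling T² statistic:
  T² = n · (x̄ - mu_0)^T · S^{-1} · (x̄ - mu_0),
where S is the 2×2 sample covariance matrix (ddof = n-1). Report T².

Step 1 — sample mean vector:
  mean(X) = (9 + 4 + 7 + 8 + 4 + 7) / 6 = 39/6 = 6.5
  mean(Y) = (2 + 6 + 7 + 8 + 3 + 3) / 6 = 29/6 = 4.8333
  x̄ = (6.5, 4.8333),  deviation x̄ - mu_0 = (6.5, 4.8333) - (4, 7) = (2.5, -2.1667).

Step 2 — sample covariance matrix, S[i,j] = (1/(n-1)) · Σ_k (x_{k,i} - mean_i) · (x_{k,j} - mean_j), divisor n-1 = 5:
  S[X,X] = ((2.5)·(2.5) + (-2.5)·(-2.5) + (0.5)·(0.5) + (1.5)·(1.5) + (-2.5)·(-2.5) + (0.5)·(0.5)) / 5 = 21.5/5 = 4.3
  S[X,Y] = ((2.5)·(-2.8333) + (-2.5)·(1.1667) + (0.5)·(2.1667) + (1.5)·(3.1667) + (-2.5)·(-1.8333) + (0.5)·(-1.8333)) / 5 = -0.5/5 = -0.1
  S[Y,Y] = ((-2.8333)·(-2.8333) + (1.1667)·(1.1667) + (2.1667)·(2.1667) + (3.1667)·(3.1667) + (-1.8333)·(-1.8333) + (-1.8333)·(-1.8333)) / 5 = 30.8333/5 = 6.1667
  S = [[4.3, -0.1],
 [-0.1, 6.1667]].

Step 3 — invert S. det(S) = 4.3·6.1667 - (-0.1)² = 26.5067.
  S^{-1} = (1/det) · [[d, -b], [-b, a]] = [[0.2326, 0.0038],
 [0.0038, 0.1622]].

Step 4 — quadratic form (x̄ - mu_0)^T · S^{-1} · (x̄ - mu_0):
  S^{-1} · (x̄ - mu_0) = (0.5734, -0.3421),
  (x̄ - mu_0)^T · [...] = (2.5)·(0.5734) + (-2.1667)·(-0.3421) = 2.1747.

Step 5 — scale by n: T² = 6 · 2.1747 = 13.0483.

T² ≈ 13.0483


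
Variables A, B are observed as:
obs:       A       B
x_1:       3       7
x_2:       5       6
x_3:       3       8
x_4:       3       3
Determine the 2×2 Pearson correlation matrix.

Step 1 — column means:
  mean(A) = (3 + 5 + 3 + 3) / 4 = 14/4 = 3.5
  mean(B) = (7 + 6 + 8 + 3) / 4 = 24/4 = 6

Step 2 — sample variances and covariances s[i,j] = (1/(n-1)) · Σ_k (x_{k,i} - mean_i) · (x_{k,j} - mean_j), with n-1 = 3:
  s[A,A] = ((-0.5)·(-0.5) + (1.5)·(1.5) + (-0.5)·(-0.5) + (-0.5)·(-0.5)) / 3 = 3/3 = 1
  s[A,B] = ((-0.5)·(1) + (1.5)·(0) + (-0.5)·(2) + (-0.5)·(-3)) / 3 = 0/3 = 0
  s[B,B] = ((1)·(1) + (0)·(0) + (2)·(2) + (-3)·(-3)) / 3 = 14/3 = 4.6667
  Sample standard deviations s_i = √(s[i,i]):
  s(A) = √(1) = 1
  s(B) = √(4.6667) = 2.1602

Step 3 — r_{ij} = s_{ij} / (s_i · s_j):
  r[A,A] = 1 (diagonal).
  r[A,B] = 0 / (1 · 2.1602) = 0 / 2.1602 = 0
  r[B,B] = 1 (diagonal).

R is symmetric with unit diagonal. Assembling:

R = [[1, 0],
 [0, 1]]


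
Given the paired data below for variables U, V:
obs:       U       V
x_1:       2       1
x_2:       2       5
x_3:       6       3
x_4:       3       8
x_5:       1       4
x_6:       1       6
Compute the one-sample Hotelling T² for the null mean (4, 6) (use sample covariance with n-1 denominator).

Step 1 — sample mean vector:
  mean(U) = (2 + 2 + 6 + 3 + 1 + 1) / 6 = 15/6 = 2.5
  mean(V) = (1 + 5 + 3 + 8 + 4 + 6) / 6 = 27/6 = 4.5
  x̄ = (2.5, 4.5),  deviation x̄ - mu_0 = (2.5, 4.5) - (4, 6) = (-1.5, -1.5).

Step 2 — sample covariance matrix, S[i,j] = (1/(n-1)) · Σ_k (x_{k,i} - mean_i) · (x_{k,j} - mean_j), divisor n-1 = 5:
  S[U,U] = ((-0.5)·(-0.5) + (-0.5)·(-0.5) + (3.5)·(3.5) + (0.5)·(0.5) + (-1.5)·(-1.5) + (-1.5)·(-1.5)) / 5 = 17.5/5 = 3.5
  S[U,V] = ((-0.5)·(-3.5) + (-0.5)·(0.5) + (3.5)·(-1.5) + (0.5)·(3.5) + (-1.5)·(-0.5) + (-1.5)·(1.5)) / 5 = -3.5/5 = -0.7
  S[V,V] = ((-3.5)·(-3.5) + (0.5)·(0.5) + (-1.5)·(-1.5) + (3.5)·(3.5) + (-0.5)·(-0.5) + (1.5)·(1.5)) / 5 = 29.5/5 = 5.9
  S = [[3.5, -0.7],
 [-0.7, 5.9]].

Step 3 — invert S. det(S) = 3.5·5.9 - (-0.7)² = 20.16.
  S^{-1} = (1/det) · [[d, -b], [-b, a]] = [[0.2927, 0.0347],
 [0.0347, 0.1736]].

Step 4 — quadratic form (x̄ - mu_0)^T · S^{-1} · (x̄ - mu_0):
  S^{-1} · (x̄ - mu_0) = (-0.4911, -0.3125),
  (x̄ - mu_0)^T · [...] = (-1.5)·(-0.4911) + (-1.5)·(-0.3125) = 1.2054.

Step 5 — scale by n: T² = 6 · 1.2054 = 7.2321.

T² ≈ 7.2321


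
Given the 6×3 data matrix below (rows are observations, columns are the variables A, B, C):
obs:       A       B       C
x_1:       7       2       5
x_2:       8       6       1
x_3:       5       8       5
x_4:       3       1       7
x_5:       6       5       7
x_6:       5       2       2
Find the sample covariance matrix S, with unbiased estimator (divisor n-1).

Step 1 — column means:
  mean(A) = (7 + 8 + 5 + 3 + 6 + 5) / 6 = 34/6 = 5.6667
  mean(B) = (2 + 6 + 8 + 1 + 5 + 2) / 6 = 24/6 = 4
  mean(C) = (5 + 1 + 5 + 7 + 7 + 2) / 6 = 27/6 = 4.5

Step 2 — sample covariance S[i,j] = (1/(n-1)) · Σ_k (x_{k,i} - mean_i) · (x_{k,j} - mean_j), with n-1 = 5.
  S[A,A] = ((1.3333)·(1.3333) + (2.3333)·(2.3333) + (-0.6667)·(-0.6667) + (-2.6667)·(-2.6667) + (0.3333)·(0.3333) + (-0.6667)·(-0.6667)) / 5 = 15.3333/5 = 3.0667
  S[A,B] = ((1.3333)·(-2) + (2.3333)·(2) + (-0.6667)·(4) + (-2.6667)·(-3) + (0.3333)·(1) + (-0.6667)·(-2)) / 5 = 9/5 = 1.8
  S[A,C] = ((1.3333)·(0.5) + (2.3333)·(-3.5) + (-0.6667)·(0.5) + (-2.6667)·(2.5) + (0.3333)·(2.5) + (-0.6667)·(-2.5)) / 5 = -12/5 = -2.4
  S[B,B] = ((-2)·(-2) + (2)·(2) + (4)·(4) + (-3)·(-3) + (1)·(1) + (-2)·(-2)) / 5 = 38/5 = 7.6
  S[B,C] = ((-2)·(0.5) + (2)·(-3.5) + (4)·(0.5) + (-3)·(2.5) + (1)·(2.5) + (-2)·(-2.5)) / 5 = -6/5 = -1.2
  S[C,C] = ((0.5)·(0.5) + (-3.5)·(-3.5) + (0.5)·(0.5) + (2.5)·(2.5) + (2.5)·(2.5) + (-2.5)·(-2.5)) / 5 = 31.5/5 = 6.3

S is symmetric (S[j,i] = S[i,j]). Assembling:

S = [[3.0667, 1.8, -2.4],
 [1.8, 7.6, -1.2],
 [-2.4, -1.2, 6.3]]


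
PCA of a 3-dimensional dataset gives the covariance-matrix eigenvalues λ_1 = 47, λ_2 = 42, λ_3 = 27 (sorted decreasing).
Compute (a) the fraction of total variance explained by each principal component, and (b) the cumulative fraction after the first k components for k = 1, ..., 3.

Step 1 — total variance = trace(Sigma) = Σ λ_i = 47 + 42 + 27 = 116.

Step 2 — fraction explained by component i = λ_i / Σ λ:
  PC1: 47/116 = 0.4052
  PC2: 42/116 = 0.3621
  PC3: 27/116 = 0.2328

Step 3 — cumulative fraction after k components = (λ_1 + ... + λ_k) / Σ λ:
  k = 1: 47/116 = 0.4052
  k = 2: (47 + 42)/116 = 89/116 = 0.7672
  k = 3: (47 + 42 + 27)/116 = 116/116 = 1

Summary (fraction, with percent):

explained: PC1 0.4052 (40.52%), PC2 0.3621 (36.21%), PC3 0.2328 (23.28%);  cumulative: 0.4052, 0.7672, 1


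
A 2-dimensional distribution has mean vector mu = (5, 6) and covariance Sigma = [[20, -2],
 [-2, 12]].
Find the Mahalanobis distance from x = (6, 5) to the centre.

Step 1 — centre the observation: (x - mu) = (1, -1).

Step 2 — invert Sigma. det(Sigma) = 20·12 - (-2)² = 236.
  Sigma^{-1} = (1/det) · [[d, -b], [-b, a]] = [[0.0508, 0.0085],
 [0.0085, 0.0847]].

Step 3 — form the quadratic (x - mu)^T · Sigma^{-1} · (x - mu):
  Sigma^{-1} · (x - mu) = (0.0424, -0.0763).
  (x - mu)^T · [Sigma^{-1} · (x - mu)] = (1)·(0.0424) + (-1)·(-0.0763) = 0.1186.

Step 4 — take square root: d = √(0.1186) ≈ 0.3444.

d(x, mu) = √(0.1186) ≈ 0.3444


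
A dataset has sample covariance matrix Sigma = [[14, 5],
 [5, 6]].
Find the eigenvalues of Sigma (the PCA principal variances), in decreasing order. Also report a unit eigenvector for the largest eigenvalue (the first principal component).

Step 1 — characteristic polynomial of 2×2 Sigma:
  det(Sigma - λI) = λ² - trace · λ + det = 0.
  trace = 14 + 6 = 20, det = 14·6 - (5)² = 59.
Step 2 — discriminant:
  Δ = trace² - 4·det = 400 - 236 = 164.
Step 3 — eigenvalues:
  λ = (trace ± √Δ)/2 = (20 ± 12.8062)/2,
  λ_1 = 16.4031,  λ_2 = 3.5969.

Step 4 — unit eigenvector for λ_1: solve (Sigma - λ_1 I)v = 0. First row:
  (14 - 16.4031)·v_x + (5)·v_y = 0, i.e. (-2.4031)·v_x + (5)·v_y = 0,
  so v ∝ (b, λ_1 - a) = (5, 2.4031) = u.
  ||u|| = √((5)² + (2.4031)²) = √(30.775) ≈ 5.5475,
  v_1 = u/||u|| ≈ (0.9013, 0.4332) (||v_1|| = 1).

λ_1 = 16.4031,  λ_2 = 3.5969;  v_1 ≈ (0.9013, 0.4332)


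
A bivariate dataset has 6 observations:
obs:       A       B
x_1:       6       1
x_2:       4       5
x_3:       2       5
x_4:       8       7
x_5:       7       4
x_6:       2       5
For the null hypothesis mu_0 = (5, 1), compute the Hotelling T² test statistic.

Step 1 — sample mean vector:
  mean(A) = (6 + 4 + 2 + 8 + 7 + 2) / 6 = 29/6 = 4.8333
  mean(B) = (1 + 5 + 5 + 7 + 4 + 5) / 6 = 27/6 = 4.5
  x̄ = (4.8333, 4.5),  deviation x̄ - mu_0 = (4.8333, 4.5) - (5, 1) = (-0.1667, 3.5).

Step 2 — sample covariance matrix, S[i,j] = (1/(n-1)) · Σ_k (x_{k,i} - mean_i) · (x_{k,j} - mean_j), divisor n-1 = 5:
  S[A,A] = ((1.1667)·(1.1667) + (-0.8333)·(-0.8333) + (-2.8333)·(-2.8333) + (3.1667)·(3.1667) + (2.1667)·(2.1667) + (-2.8333)·(-2.8333)) / 5 = 32.8333/5 = 6.5667
  S[A,B] = ((1.1667)·(-3.5) + (-0.8333)·(0.5) + (-2.8333)·(0.5) + (3.1667)·(2.5) + (2.1667)·(-0.5) + (-2.8333)·(0.5)) / 5 = -0.5/5 = -0.1
  S[B,B] = ((-3.5)·(-3.5) + (0.5)·(0.5) + (0.5)·(0.5) + (2.5)·(2.5) + (-0.5)·(-0.5) + (0.5)·(0.5)) / 5 = 19.5/5 = 3.9
  S = [[6.5667, -0.1],
 [-0.1, 3.9]].

Step 3 — invert S. det(S) = 6.5667·3.9 - (-0.1)² = 25.6.
  S^{-1} = (1/det) · [[d, -b], [-b, a]] = [[0.1523, 0.0039],
 [0.0039, 0.2565]].

Step 4 — quadratic form (x̄ - mu_0)^T · S^{-1} · (x̄ - mu_0):
  S^{-1} · (x̄ - mu_0) = (-0.0117, 0.8971),
  (x̄ - mu_0)^T · [...] = (-0.1667)·(-0.0117) + (3.5)·(0.8971) = 3.1419.

Step 5 — scale by n: T² = 6 · 3.1419 = 18.8516.

T² ≈ 18.8516


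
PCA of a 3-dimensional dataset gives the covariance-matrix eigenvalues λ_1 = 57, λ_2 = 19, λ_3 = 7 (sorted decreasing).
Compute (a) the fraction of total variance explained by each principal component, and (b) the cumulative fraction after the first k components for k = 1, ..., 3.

Step 1 — total variance = trace(Sigma) = Σ λ_i = 57 + 19 + 7 = 83.

Step 2 — fraction explained by component i = λ_i / Σ λ:
  PC1: 57/83 = 0.6867
  PC2: 19/83 = 0.2289
  PC3: 7/83 = 0.0843

Step 3 — cumulative fraction after k components = (λ_1 + ... + λ_k) / Σ λ:
  k = 1: 57/83 = 0.6867
  k = 2: (57 + 19)/83 = 76/83 = 0.9157
  k = 3: (57 + 19 + 7)/83 = 83/83 = 1

Summary (fraction, with percent):

explained: PC1 0.6867 (68.67%), PC2 0.2289 (22.89%), PC3 0.0843 (8.43%);  cumulative: 0.6867, 0.9157, 1


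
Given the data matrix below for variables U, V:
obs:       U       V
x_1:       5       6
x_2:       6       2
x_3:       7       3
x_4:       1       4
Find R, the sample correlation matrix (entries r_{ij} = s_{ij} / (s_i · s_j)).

Step 1 — column means:
  mean(U) = (5 + 6 + 7 + 1) / 4 = 19/4 = 4.75
  mean(V) = (6 + 2 + 3 + 4) / 4 = 15/4 = 3.75

Step 2 — sample variances and covariances s[i,j] = (1/(n-1)) · Σ_k (x_{k,i} - mean_i) · (x_{k,j} - mean_j), with n-1 = 3:
  s[U,U] = ((0.25)·(0.25) + (1.25)·(1.25) + (2.25)·(2.25) + (-3.75)·(-3.75)) / 3 = 20.75/3 = 6.9167
  s[U,V] = ((0.25)·(2.25) + (1.25)·(-1.75) + (2.25)·(-0.75) + (-3.75)·(0.25)) / 3 = -4.25/3 = -1.4167
  s[V,V] = ((2.25)·(2.25) + (-1.75)·(-1.75) + (-0.75)·(-0.75) + (0.25)·(0.25)) / 3 = 8.75/3 = 2.9167
  Sample standard deviations s_i = √(s[i,i]):
  s(U) = √(6.9167) = 2.63
  s(V) = √(2.9167) = 1.7078

Step 3 — r_{ij} = s_{ij} / (s_i · s_j):
  r[U,U] = 1 (diagonal).
  r[U,V] = -1.4167 / (2.63 · 1.7078) = -1.4167 / 4.4915 = -0.3154
  r[V,V] = 1 (diagonal).

R is symmetric with unit diagonal. Assembling:

R = [[1, -0.3154],
 [-0.3154, 1]]


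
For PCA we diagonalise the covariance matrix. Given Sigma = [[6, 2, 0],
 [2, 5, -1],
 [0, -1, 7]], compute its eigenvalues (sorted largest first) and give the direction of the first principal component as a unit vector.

Step 1 — characteristic polynomial p(λ) = det(λI - Sigma) = λ³ - tr·λ² + c_1·λ - det, where tr = trace, c_1 = sum of the principal 2×2 minors, det = det(Sigma):
  tr = 6 + 5 + 7 = 18,
  c_1 = (6·5 - (2)²) + (6·7 - (0)²) + (5·7 - (-1)²) = 26 + 42 + 34 = 102,
  det = 6·(5·7 - (-1)²) - (2)·((2)·7 - (-1)·(0)) + (0)·((2)·(-1) - 5·(0)) = 6·(34) - (2)·(14) + (0)·(-2) = 176.
  So p(λ) = λ³ - 18λ² + 102λ - 176.
Step 2 — look for an integer root (rational root theorem: any rational root is an integer divisor of 176). Testing λ = 8:
  p(8) = 512 - 1152 + 816 - 176 = 0  ✓
  Dividing out (λ - 8): p(λ) = (λ - 8)(λ² - 10λ + 22).
Step 3 — remaining eigenvalues from the quadratic λ² - 10λ + 22 = 0:
  Δ = 10² - 4·22 = 100 - 88 = 12,  λ = (10 ± √12)/2 = (10 ± 3.4641)/2 ≈ 6.7321 or 3.2679.
  Sorted: λ_1 = 8,  λ_2 = 6.7321,  λ_3 = 3.2679  (check: sum = 18 = tr ✓).

Step 4 — unit eigenvector for λ_1 = 8: v spans the null space of (Sigma - λ_1 I), whose rows are
  r_1 = (-2, 2, 0),  r_2 = (2, -3, -1),  r_3 = (0, -1, -1).
  v is orthogonal to every row, so take v ∝ r_1 × r_2 = ((2)·(-1) - (0)·(-3), (0)·(2) - (-2)·(-1), (-2)·(-3) - (2)·(2)) = (-2, -2, 2).
  Rescale (divide by 2; multiply by -1 so the first nonzero entry is positive): u = (1, 1, -1).
  ||u|| = √((1)² + (1)² + (-1)²) = √(3) ≈ 1.7321,  v_1 = u/||u|| ≈ (0.5774, 0.5774, -0.5774) (||v_1|| = 1).

λ_1 = 8,  λ_2 = 6.7321,  λ_3 = 3.2679;  v_1 ≈ (0.5774, 0.5774, -0.5774)


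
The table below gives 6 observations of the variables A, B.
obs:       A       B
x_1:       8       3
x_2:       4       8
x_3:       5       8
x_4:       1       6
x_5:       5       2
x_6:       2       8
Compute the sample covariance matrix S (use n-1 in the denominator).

Step 1 — column means:
  mean(A) = (8 + 4 + 5 + 1 + 5 + 2) / 6 = 25/6 = 4.1667
  mean(B) = (3 + 8 + 8 + 6 + 2 + 8) / 6 = 35/6 = 5.8333

Step 2 — sample covariance S[i,j] = (1/(n-1)) · Σ_k (x_{k,i} - mean_i) · (x_{k,j} - mean_j), with n-1 = 5.
  S[A,A] = ((3.8333)·(3.8333) + (-0.1667)·(-0.1667) + (0.8333)·(0.8333) + (-3.1667)·(-3.1667) + (0.8333)·(0.8333) + (-2.1667)·(-2.1667)) / 5 = 30.8333/5 = 6.1667
  S[A,B] = ((3.8333)·(-2.8333) + (-0.1667)·(2.1667) + (0.8333)·(2.1667) + (-3.1667)·(0.1667) + (0.8333)·(-3.8333) + (-2.1667)·(2.1667)) / 5 = -17.8333/5 = -3.5667
  S[B,B] = ((-2.8333)·(-2.8333) + (2.1667)·(2.1667) + (2.1667)·(2.1667) + (0.1667)·(0.1667) + (-3.8333)·(-3.8333) + (2.1667)·(2.1667)) / 5 = 36.8333/5 = 7.3667

S is symmetric (S[j,i] = S[i,j]). Assembling:

S = [[6.1667, -3.5667],
 [-3.5667, 7.3667]]


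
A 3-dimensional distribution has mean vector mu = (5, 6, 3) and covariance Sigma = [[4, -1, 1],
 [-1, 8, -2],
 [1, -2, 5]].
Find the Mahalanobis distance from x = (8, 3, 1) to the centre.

Step 1 — centre the observation: (x - mu) = (3, -3, -2).

Step 2 — invert Sigma (cofactor / det for 3×3, or solve directly):
  Sigma^{-1} = [[0.2667, 0.0222, -0.0444],
 [0.0222, 0.1407, 0.0519],
 [-0.0444, 0.0519, 0.2296]].

Step 3 — form the quadratic (x - mu)^T · Sigma^{-1} · (x - mu):
  Sigma^{-1} · (x - mu) = (0.8222, -0.4593, -0.7481).
  (x - mu)^T · [Sigma^{-1} · (x - mu)] = (3)·(0.8222) + (-3)·(-0.4593) + (-2)·(-0.7481) = 5.3407.

Step 4 — take square root: d = √(5.3407) ≈ 2.311.

d(x, mu) = √(5.3407) ≈ 2.311


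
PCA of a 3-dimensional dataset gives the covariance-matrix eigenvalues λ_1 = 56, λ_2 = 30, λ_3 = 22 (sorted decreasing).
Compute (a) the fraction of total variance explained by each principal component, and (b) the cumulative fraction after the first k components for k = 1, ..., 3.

Step 1 — total variance = trace(Sigma) = Σ λ_i = 56 + 30 + 22 = 108.

Step 2 — fraction explained by component i = λ_i / Σ λ:
  PC1: 56/108 = 0.5185
  PC2: 30/108 = 0.2778
  PC3: 22/108 = 0.2037

Step 3 — cumulative fraction after k components = (λ_1 + ... + λ_k) / Σ λ:
  k = 1: 56/108 = 0.5185
  k = 2: (56 + 30)/108 = 86/108 = 0.7963
  k = 3: (56 + 30 + 22)/108 = 108/108 = 1

Summary (fraction, with percent):

explained: PC1 0.5185 (51.85%), PC2 0.2778 (27.78%), PC3 0.2037 (20.37%);  cumulative: 0.5185, 0.7963, 1


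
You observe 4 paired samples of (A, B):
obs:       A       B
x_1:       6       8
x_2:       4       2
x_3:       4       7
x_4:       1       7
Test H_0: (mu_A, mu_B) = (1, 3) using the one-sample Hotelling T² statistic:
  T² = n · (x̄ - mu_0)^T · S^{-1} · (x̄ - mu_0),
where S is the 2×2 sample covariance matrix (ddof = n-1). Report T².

Step 1 — sample mean vector:
  mean(A) = (6 + 4 + 4 + 1) / 4 = 15/4 = 3.75
  mean(B) = (8 + 2 + 7 + 7) / 4 = 24/4 = 6
  x̄ = (3.75, 6),  deviation x̄ - mu_0 = (3.75, 6) - (1, 3) = (2.75, 3).

Step 2 — sample covariance matrix, S[i,j] = (1/(n-1)) · Σ_k (x_{k,i} - mean_i) · (x_{k,j} - mean_j), divisor n-1 = 3:
  S[A,A] = ((2.25)·(2.25) + (0.25)·(0.25) + (0.25)·(0.25) + (-2.75)·(-2.75)) / 3 = 12.75/3 = 4.25
  S[A,B] = ((2.25)·(2) + (0.25)·(-4) + (0.25)·(1) + (-2.75)·(1)) / 3 = 1/3 = 0.3333
  S[B,B] = ((2)·(2) + (-4)·(-4) + (1)·(1) + (1)·(1)) / 3 = 22/3 = 7.3333
  S = [[4.25, 0.3333],
 [0.3333, 7.3333]].

Step 3 — invert S. det(S) = 4.25·7.3333 - (0.3333)² = 31.0556.
  S^{-1} = (1/det) · [[d, -b], [-b, a]] = [[0.2361, -0.0107],
 [-0.0107, 0.1369]].

Step 4 — quadratic form (x̄ - mu_0)^T · S^{-1} · (x̄ - mu_0):
  S^{-1} · (x̄ - mu_0) = (0.6172, 0.381),
  (x̄ - mu_0)^T · [...] = (2.75)·(0.6172) + (3)·(0.381) = 2.8403.

Step 5 — scale by n: T² = 4 · 2.8403 = 11.3614.

T² ≈ 11.3614


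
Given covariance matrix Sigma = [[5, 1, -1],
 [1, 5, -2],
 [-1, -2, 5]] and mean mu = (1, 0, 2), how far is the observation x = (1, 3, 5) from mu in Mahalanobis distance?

Step 1 — centre the observation: (x - mu) = (0, 3, 3).

Step 2 — invert Sigma (cofactor / det for 3×3, or solve directly):
  Sigma^{-1} = [[0.2121, -0.0303, 0.0303],
 [-0.0303, 0.2424, 0.0909],
 [0.0303, 0.0909, 0.2424]].

Step 3 — form the quadratic (x - mu)^T · Sigma^{-1} · (x - mu):
  Sigma^{-1} · (x - mu) = (0, 1, 1).
  (x - mu)^T · [Sigma^{-1} · (x - mu)] = (0)·(0) + (3)·(1) + (3)·(1) = 6.

Step 4 — take square root: d = √(6) ≈ 2.4495.

d(x, mu) = √(6) ≈ 2.4495


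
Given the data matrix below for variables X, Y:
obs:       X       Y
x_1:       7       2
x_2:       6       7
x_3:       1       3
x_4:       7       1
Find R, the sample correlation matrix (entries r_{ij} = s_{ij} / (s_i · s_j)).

Step 1 — column means:
  mean(X) = (7 + 6 + 1 + 7) / 4 = 21/4 = 5.25
  mean(Y) = (2 + 7 + 3 + 1) / 4 = 13/4 = 3.25

Step 2 — sample variances and covariances s[i,j] = (1/(n-1)) · Σ_k (x_{k,i} - mean_i) · (x_{k,j} - mean_j), with n-1 = 3:
  s[X,X] = ((1.75)·(1.75) + (0.75)·(0.75) + (-4.25)·(-4.25) + (1.75)·(1.75)) / 3 = 24.75/3 = 8.25
  s[X,Y] = ((1.75)·(-1.25) + (0.75)·(3.75) + (-4.25)·(-0.25) + (1.75)·(-2.25)) / 3 = -2.25/3 = -0.75
  s[Y,Y] = ((-1.25)·(-1.25) + (3.75)·(3.75) + (-0.25)·(-0.25) + (-2.25)·(-2.25)) / 3 = 20.75/3 = 6.9167
  Sample standard deviations s_i = √(s[i,i]):
  s(X) = √(8.25) = 2.8723
  s(Y) = √(6.9167) = 2.63

Step 3 — r_{ij} = s_{ij} / (s_i · s_j):
  r[X,X] = 1 (diagonal).
  r[X,Y] = -0.75 / (2.8723 · 2.63) = -0.75 / 7.554 = -0.0993
  r[Y,Y] = 1 (diagonal).

R is symmetric with unit diagonal. Assembling:

R = [[1, -0.0993],
 [-0.0993, 1]]


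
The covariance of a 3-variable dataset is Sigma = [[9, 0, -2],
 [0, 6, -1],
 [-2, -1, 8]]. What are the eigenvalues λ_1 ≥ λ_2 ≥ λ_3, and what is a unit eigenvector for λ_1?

Step 1 — characteristic polynomial p(λ) = det(λI - Sigma) = λ³ - tr·λ² + c_1·λ - det, where tr = trace, c_1 = sum of the principal 2×2 minors, det = det(Sigma):
  tr = 9 + 6 + 8 = 23,
  c_1 = (9·6 - (0)²) + (9·8 - (-2)²) + (6·8 - (-1)²) = 54 + 68 + 47 = 169,
  det = 9·(6·8 - (-1)²) - (0)·((0)·8 - (-1)·(-2)) + (-2)·((0)·(-1) - 6·(-2)) = 9·(47) - (0)·(-2) + (-2)·(12) = 399.
  So p(λ) = λ³ - 23λ² + 169λ - 399.
Step 2 — look for an integer root (rational root theorem: any rational root is an integer divisor of 399). Testing λ = 7:
  p(7) = 343 - 1127 + 1183 - 399 = 0  ✓
  Dividing out (λ - 7): p(λ) = (λ - 7)(λ² - 16λ + 57).
Step 3 — remaining eigenvalues from the quadratic λ² - 16λ + 57 = 0:
  Δ = 16² - 4·57 = 256 - 228 = 28,  λ = (16 ± √28)/2 = (16 ± 5.2915)/2 ≈ 10.6458 or 5.3542.
  Sorted: λ_1 = 10.6458,  λ_2 = 7,  λ_3 = 5.3542  (check: sum = 23 = tr ✓).

Step 4 — unit eigenvector for λ_1 ≈ 10.6458: v spans the null space of (Sigma - λ_1 I), whose rows are
  r_1 = (-1.6458, 0, -2),  r_2 = (0, -4.6458, -1),  r_3 = (-2, -1, -2.6458).
  v is orthogonal to every row, so take v ∝ r_1 × r_2 = ((0)·(-1) - (-2)·(-4.6458), (-2)·(0) - (-1.6458)·(-1), (-1.6458)·(-4.6458) - (0)·(0)) ≈ (-9.2915, -1.6458, 7.6458).
  Rescale (multiply by -1 so the first nonzero entry is positive): u = (9.2915, 1.6458, -7.6458).
  ||u|| = √((9.2915)² + (1.6458)² + (-7.6458)²) = √(147.498) ≈ 12.1449,  v_1 = u/||u|| ≈ (0.7651, 0.1355, -0.6295) (||v_1|| = 1).

λ_1 = 10.6458,  λ_2 = 7,  λ_3 = 5.3542;  v_1 ≈ (0.7651, 0.1355, -0.6295)


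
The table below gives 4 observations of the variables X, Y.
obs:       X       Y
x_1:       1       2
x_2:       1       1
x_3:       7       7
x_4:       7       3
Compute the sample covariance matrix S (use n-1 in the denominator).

Step 1 — column means:
  mean(X) = (1 + 1 + 7 + 7) / 4 = 16/4 = 4
  mean(Y) = (2 + 1 + 7 + 3) / 4 = 13/4 = 3.25

Step 2 — sample covariance S[i,j] = (1/(n-1)) · Σ_k (x_{k,i} - mean_i) · (x_{k,j} - mean_j), with n-1 = 3.
  S[X,X] = ((-3)·(-3) + (-3)·(-3) + (3)·(3) + (3)·(3)) / 3 = 36/3 = 12
  S[X,Y] = ((-3)·(-1.25) + (-3)·(-2.25) + (3)·(3.75) + (3)·(-0.25)) / 3 = 21/3 = 7
  S[Y,Y] = ((-1.25)·(-1.25) + (-2.25)·(-2.25) + (3.75)·(3.75) + (-0.25)·(-0.25)) / 3 = 20.75/3 = 6.9167

S is symmetric (S[j,i] = S[i,j]). Assembling:

S = [[12, 7],
 [7, 6.9167]]


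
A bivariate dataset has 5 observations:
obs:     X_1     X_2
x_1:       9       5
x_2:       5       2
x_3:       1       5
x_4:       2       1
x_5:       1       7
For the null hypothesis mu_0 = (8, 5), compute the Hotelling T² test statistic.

Step 1 — sample mean vector:
  mean(X_1) = (9 + 5 + 1 + 2 + 1) / 5 = 18/5 = 3.6
  mean(X_2) = (5 + 2 + 5 + 1 + 7) / 5 = 20/5 = 4
  x̄ = (3.6, 4),  deviation x̄ - mu_0 = (3.6, 4) - (8, 5) = (-4.4, -1).

Step 2 — sample covariance matrix, S[i,j] = (1/(n-1)) · Σ_k (x_{k,i} - mean_i) · (x_{k,j} - mean_j), divisor n-1 = 4:
  S[X_1,X_1] = ((5.4)·(5.4) + (1.4)·(1.4) + (-2.6)·(-2.6) + (-1.6)·(-1.6) + (-2.6)·(-2.6)) / 4 = 47.2/4 = 11.8
  S[X_1,X_2] = ((5.4)·(1) + (1.4)·(-2) + (-2.6)·(1) + (-1.6)·(-3) + (-2.6)·(3)) / 4 = -3/4 = -0.75
  S[X_2,X_2] = ((1)·(1) + (-2)·(-2) + (1)·(1) + (-3)·(-3) + (3)·(3)) / 4 = 24/4 = 6
  S = [[11.8, -0.75],
 [-0.75, 6]].

Step 3 — invert S. det(S) = 11.8·6 - (-0.75)² = 70.2375.
  S^{-1} = (1/det) · [[d, -b], [-b, a]] = [[0.0854, 0.0107],
 [0.0107, 0.168]].

Step 4 — quadratic form (x̄ - mu_0)^T · S^{-1} · (x̄ - mu_0):
  S^{-1} · (x̄ - mu_0) = (-0.3865, -0.215),
  (x̄ - mu_0)^T · [...] = (-4.4)·(-0.3865) + (-1)·(-0.215) = 1.9158.

Step 5 — scale by n: T² = 5 · 1.9158 = 9.5789.

T² ≈ 9.5789


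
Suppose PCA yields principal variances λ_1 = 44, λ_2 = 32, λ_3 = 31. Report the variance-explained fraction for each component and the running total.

Step 1 — total variance = trace(Sigma) = Σ λ_i = 44 + 32 + 31 = 107.

Step 2 — fraction explained by component i = λ_i / Σ λ:
  PC1: 44/107 = 0.4112
  PC2: 32/107 = 0.2991
  PC3: 31/107 = 0.2897

Step 3 — cumulative fraction after k components = (λ_1 + ... + λ_k) / Σ λ:
  k = 1: 44/107 = 0.4112
  k = 2: (44 + 32)/107 = 76/107 = 0.7103
  k = 3: (44 + 32 + 31)/107 = 107/107 = 1

Summary (fraction, with percent):

explained: PC1 0.4112 (41.12%), PC2 0.2991 (29.91%), PC3 0.2897 (28.97%);  cumulative: 0.4112, 0.7103, 1
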